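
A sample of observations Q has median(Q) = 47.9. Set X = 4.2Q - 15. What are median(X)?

A linear map preserves order up to sign, so median(X) = a·median(Q) + b = 4.2·47.9 + (-15) = 186.18.

median(X) = 186.18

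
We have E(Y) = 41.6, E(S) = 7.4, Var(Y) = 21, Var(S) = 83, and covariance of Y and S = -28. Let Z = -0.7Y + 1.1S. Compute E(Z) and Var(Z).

E(Z) = (-0.7)·E(Y) + 1.1·E(S) = (-0.7)·41.6 + 1.1·7.4 = -20.98.
Var(Z) = a²·Var(Y) + b²·Var(S) + 2ab·covariance of Y and S with a = -0.7, b = 1.1.
= (-0.7)²·21 + 1.1²·83 + 2·(-0.7)·1.1·(-28)
= 10.29 + 100.43 + 43.12 = 153.84.

E(Z) = -20.98, Var(Z) = 153.84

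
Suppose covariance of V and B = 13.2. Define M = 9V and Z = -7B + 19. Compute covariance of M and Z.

covariance of M and Z = -831.6

covariance of M and Z = a·c·covariance of V and B = 9·(-7)·13.2 = -831.6. Additive constants drop out.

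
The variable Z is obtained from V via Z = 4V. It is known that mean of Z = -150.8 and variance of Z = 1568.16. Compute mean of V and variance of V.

From Z = 4V: mean of Z = a·mean of V + b, so mean of V = (mean of Z − b)/a = (-150.8 − 0)/4 = -37.7.
variance of Z = a²·variance of V, so variance of V = 1568.16/4² = 98.01.

mean of V = -37.7, variance of V = 98.01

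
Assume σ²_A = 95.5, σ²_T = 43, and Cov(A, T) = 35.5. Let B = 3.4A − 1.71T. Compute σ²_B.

σ²_B = a²·σ²_A + b²·σ²_T + 2ab·Cov(A, T) with a = 3.4, b = -1.71.
= 3.4²·95.5 + (-1.71)²·43 + 2·3.4·(-1.71)·35.5
= 1103.98 + 125.7363 + (-412.794) = 816.9223.

σ²_B = 816.9223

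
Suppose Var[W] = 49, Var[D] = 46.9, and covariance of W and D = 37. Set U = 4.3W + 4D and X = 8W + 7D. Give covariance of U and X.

covariance of U and X = 5296.5

By bilinearity, covariance of U and X = ac·Var[W] + bd·Var[D] + (ad+bc)·covariance of W and D, with a=4.3, b=4, c=8, d=7.
ac·Var[W] = 4.3·8·49 = 1685.6
bd·Var[D] = 4·7·46.9 = 1313.2
(ad+bc)·covariance of W and D = (62.1)·37 = 2297.7
covariance of U and X = 1685.6 + 1313.2 + 2297.7 = 5296.5.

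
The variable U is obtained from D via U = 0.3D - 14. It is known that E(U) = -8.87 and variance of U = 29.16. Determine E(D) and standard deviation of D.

From U = 0.3D - 14: E(U) = a·E(D) + b, so E(D) = (E(U) − b)/a = (-8.87 − (-14))/0.3 = 17.1.
standard deviation of U = √29.16 = 5.4.
standard deviation of U = |a|·standard deviation of D, so standard deviation of D = 5.4/|0.3| = 18.

E(D) = 17.1, standard deviation of D = 18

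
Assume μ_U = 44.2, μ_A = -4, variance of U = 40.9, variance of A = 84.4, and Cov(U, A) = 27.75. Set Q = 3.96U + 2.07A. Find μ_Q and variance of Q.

μ_Q = 166.752, variance of Q = 1457.9676

μ_Q = 3.96·μ_U + 2.07·μ_A = 3.96·44.2 + 2.07·(-4) = 166.752.
variance of Q = a²·variance of U + b²·variance of A + 2ab·Cov(U, A) with a = 3.96, b = 2.07.
= 3.96²·40.9 + 2.07²·84.4 + 2·3.96·2.07·27.75
= 641.37744 + 361.64556 + 454.9446 = 1457.9676.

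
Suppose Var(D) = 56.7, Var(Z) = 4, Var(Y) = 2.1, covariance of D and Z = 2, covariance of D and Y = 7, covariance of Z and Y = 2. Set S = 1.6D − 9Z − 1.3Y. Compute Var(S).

Var(S) = 432.781

Var(S) = a²·Var(D) + b²·Var(Z) + c²·Var(Y) + 2ab·covariance of D and Z + 2ac·covariance of D and Y + 2bc·covariance of Z and Y, with a = 1.6, b = -9, c = -1.3.
= 145.152 + 324 + 3.549 + (-57.6) + (-29.12) + 46.8
= 432.781.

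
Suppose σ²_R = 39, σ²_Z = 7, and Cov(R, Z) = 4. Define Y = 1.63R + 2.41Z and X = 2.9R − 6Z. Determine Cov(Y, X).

By bilinearity, Cov(Y, X) = ac·σ²_R + bd·σ²_Z + (ad+bc)·Cov(R, Z), with a=1.63, b=2.41, c=2.9, d=-6.
ac·σ²_R = 1.63·2.9·39 = 184.353
bd·σ²_Z = 2.41·(-6)·7 = -101.22
(ad+bc)·Cov(R, Z) = (-2.791)·4 = -11.164
Cov(Y, X) = 184.353 + (-101.22) + (-11.164) = 71.969.

Cov(Y, X) = 71.969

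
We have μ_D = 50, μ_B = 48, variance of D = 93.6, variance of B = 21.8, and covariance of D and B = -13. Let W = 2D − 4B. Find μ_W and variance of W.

μ_W = -92, variance of W = 931.2

μ_W = 2·μ_D + (-4)·μ_B = 2·50 + (-4)·48 = -92.
variance of W = a²·variance of D + b²·variance of B + 2ab·covariance of D and B with a = 2, b = -4.
= 2²·93.6 + (-4)²·21.8 + 2·2·(-4)·(-13)
= 374.4 + 348.8 + 208 = 931.2.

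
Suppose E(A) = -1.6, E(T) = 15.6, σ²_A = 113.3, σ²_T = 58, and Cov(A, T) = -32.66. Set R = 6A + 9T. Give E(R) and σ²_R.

E(R) = 130.8, σ²_R = 5249.52

E(R) = 6·E(A) + 9·E(T) = 6·(-1.6) + 9·15.6 = 130.8.
σ²_R = a²·σ²_A + b²·σ²_T + 2ab·Cov(A, T) with a = 6, b = 9.
= 6²·113.3 + 9²·58 + 2·6·9·(-32.66)
= 4078.8 + 4698 + (-3527.28) = 5249.52.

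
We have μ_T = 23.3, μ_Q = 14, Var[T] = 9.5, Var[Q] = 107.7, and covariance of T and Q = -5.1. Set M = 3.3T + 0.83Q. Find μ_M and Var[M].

μ_M = 3.3·μ_T + 0.83·μ_Q = 3.3·23.3 + 0.83·14 = 88.51.
Var[M] = a²·Var[T] + b²·Var[Q] + 2ab·covariance of T and Q with a = 3.3, b = 0.83.
= 3.3²·9.5 + 0.83²·107.7 + 2·3.3·0.83·(-5.1)
= 103.455 + 74.19453 + (-27.9378) = 149.71173.

μ_M = 88.51, Var[M] = 149.71173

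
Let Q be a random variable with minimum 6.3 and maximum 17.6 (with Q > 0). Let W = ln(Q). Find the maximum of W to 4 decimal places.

ln(Q) is increasing on this domain, so max(W) comes from max(Q) = 17.6: max(W) = ln(17.6) ≈ 2.8679.

max(W) = 2.8679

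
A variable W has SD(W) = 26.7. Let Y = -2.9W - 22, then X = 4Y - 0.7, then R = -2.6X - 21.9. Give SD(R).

SD(Y) = |-2.9|·26.7 = 77.43.
SD(X) = |4|·77.43 = 309.72.
SD(R) = |-2.6|·309.72 = 805.272.

SD(R) = 805.272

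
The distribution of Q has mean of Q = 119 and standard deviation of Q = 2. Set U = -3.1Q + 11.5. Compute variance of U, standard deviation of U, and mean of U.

U = -3.1Q + 11.5 is linear with a = -3.1, b = 11.5.
variance of Q = 2² = 4.
variance of U = a²·variance of Q = (-3.1)²·4 = 38.44 (the additive constant 11.5 does not affect variance).
standard deviation of U = |a|·standard deviation of Q = |-3.1|·2 = 6.2.
mean of U = a·mean of Q + b = (-3.1)·119 + 11.5 = -357.4.

variance of U = 38.44, standard deviation of U = 6.2, mean of U = -357.4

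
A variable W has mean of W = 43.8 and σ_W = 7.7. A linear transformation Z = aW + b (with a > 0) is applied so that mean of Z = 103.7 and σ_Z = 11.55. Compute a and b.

σ_Z = a·σ_W (a > 0), so a = 11.55/7.7 = 1.5.
mean of Z = a·mean of W + b, so b = 103.7 − 1.5·43.8 = 38.

a = 1.5, b = 38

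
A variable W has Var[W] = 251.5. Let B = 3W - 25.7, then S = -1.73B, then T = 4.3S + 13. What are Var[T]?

Var[T] = 125259.1949835

Var[B] = 3²·251.5 = 2263.5.
Var[S] = (-1.73)²·2263.5 = 6774.42915.
Var[T] = 4.3²·6774.42915 = 125259.1949835.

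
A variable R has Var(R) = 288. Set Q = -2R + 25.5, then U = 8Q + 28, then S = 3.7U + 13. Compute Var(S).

Var(Q) = (-2)²·288 = 1152.
Var(U) = 8²·1152 = 73728.
Var(S) = 3.7²·73728 = 1009336.32.

Var(S) = 1009336.32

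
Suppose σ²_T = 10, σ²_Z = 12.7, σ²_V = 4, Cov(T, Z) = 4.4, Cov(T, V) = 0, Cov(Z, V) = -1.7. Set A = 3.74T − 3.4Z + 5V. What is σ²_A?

σ²_A = a²·σ²_T + b²·σ²_Z + c²·σ²_V + 2ab·Cov(T, Z) + 2ac·Cov(T, V) + 2bc·Cov(Z, V), with a = 3.74, b = -3.4, c = 5.
= 139.876 + 146.812 + 100 + (-111.9008) + 0 + 57.8
= 332.5872.

σ²_A = 332.5872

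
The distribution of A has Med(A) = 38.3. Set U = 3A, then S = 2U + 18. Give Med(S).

Med(S) = 247.8

Med(U) = 3·38.3 = 114.9.
Med(S) = 2·114.9 + 18 = 247.8.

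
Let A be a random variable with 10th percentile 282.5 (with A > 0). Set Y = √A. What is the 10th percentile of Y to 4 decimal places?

√A is increasing, so P_{10}(Y) = g(P_{10}(A)) ≈ 16.8077.

10th percentile of Y = 16.8077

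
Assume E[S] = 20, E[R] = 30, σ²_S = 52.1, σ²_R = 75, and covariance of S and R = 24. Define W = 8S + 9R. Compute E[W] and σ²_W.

E[W] = 430, σ²_W = 12865.4

E[W] = 8·E[S] + 9·E[R] = 8·20 + 9·30 = 430.
σ²_W = a²·σ²_S + b²·σ²_R + 2ab·covariance of S and R with a = 8, b = 9.
= 8²·52.1 + 9²·75 + 2·8·9·24
= 3334.4 + 6075 + 3456 = 12865.4.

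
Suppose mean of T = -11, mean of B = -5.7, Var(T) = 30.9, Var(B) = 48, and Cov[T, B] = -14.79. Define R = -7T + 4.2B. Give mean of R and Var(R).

mean of R = 53.06, Var(R) = 3230.472

mean of R = (-7)·mean of T + 4.2·mean of B = (-7)·(-11) + 4.2·(-5.7) = 53.06.
Var(R) = a²·Var(T) + b²·Var(B) + 2ab·Cov[T, B] with a = -7, b = 4.2.
= (-7)²·30.9 + 4.2²·48 + 2·(-7)·4.2·(-14.79)
= 1514.1 + 846.72 + 869.652 = 3230.472.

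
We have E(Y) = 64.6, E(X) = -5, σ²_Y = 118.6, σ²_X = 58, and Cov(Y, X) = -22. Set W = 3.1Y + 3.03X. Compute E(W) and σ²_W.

E(W) = 185.11, σ²_W = 1258.9462

E(W) = 3.1·E(Y) + 3.03·E(X) = 3.1·64.6 + 3.03·(-5) = 185.11.
σ²_W = a²·σ²_Y + b²·σ²_X + 2ab·Cov(Y, X) with a = 3.1, b = 3.03.
= 3.1²·118.6 + 3.03²·58 + 2·3.1·3.03·(-22)
= 1139.746 + 532.4922 + (-413.292) = 1258.9462.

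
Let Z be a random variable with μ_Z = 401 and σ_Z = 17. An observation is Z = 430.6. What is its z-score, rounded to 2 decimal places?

z = (Z − μ_Z) / σ_Z = (430.6 − 401) / 17 ≈ 1.74.

z = 1.74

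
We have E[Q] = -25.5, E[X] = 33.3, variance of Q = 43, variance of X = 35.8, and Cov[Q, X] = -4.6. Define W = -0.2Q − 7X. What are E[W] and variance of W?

E[W] = (-0.2)·E[Q] + (-7)·E[X] = (-0.2)·(-25.5) + (-7)·33.3 = -228.
variance of W = a²·variance of Q + b²·variance of X + 2ab·Cov[Q, X] with a = -0.2, b = -7.
= (-0.2)²·43 + (-7)²·35.8 + 2·(-0.2)·(-7)·(-4.6)
= 1.72 + 1754.2 + (-12.88) = 1743.04.

E[W] = -228, variance of W = 1743.04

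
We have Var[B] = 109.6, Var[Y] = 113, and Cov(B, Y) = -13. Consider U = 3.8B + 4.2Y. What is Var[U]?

Var[U] = 3160.984

Var[U] = a²·Var[B] + b²·Var[Y] + 2ab·Cov(B, Y) with a = 3.8, b = 4.2.
= 3.8²·109.6 + 4.2²·113 + 2·3.8·4.2·(-13)
= 1582.624 + 1993.32 + (-414.96) = 3160.984.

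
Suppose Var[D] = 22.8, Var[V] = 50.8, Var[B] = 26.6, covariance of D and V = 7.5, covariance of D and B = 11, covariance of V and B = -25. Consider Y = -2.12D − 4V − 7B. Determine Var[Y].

Var[Y] = a²·Var[D] + b²·Var[V] + c²·Var[B] + 2ab·covariance of D and V + 2ac·covariance of D and B + 2bc·covariance of V and B, with a = -2.12, b = -4, c = -7.
= 102.47232 + 812.8 + 1303.4 + 127.2 + 326.48 + (-1400)
= 1272.35232.

Var[Y] = 1272.35232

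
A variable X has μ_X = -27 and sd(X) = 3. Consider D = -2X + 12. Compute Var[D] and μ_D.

D = -2X + 12 is linear with a = -2, b = 12.
Var[X] = 3² = 9.
Var[D] = a²·Var[X] = (-2)²·9 = 36 (the additive constant 12 does not affect variance).
μ_D = a·μ_X + b = (-2)·(-27) + 12 = 66.

Var[D] = 36, μ_D = 66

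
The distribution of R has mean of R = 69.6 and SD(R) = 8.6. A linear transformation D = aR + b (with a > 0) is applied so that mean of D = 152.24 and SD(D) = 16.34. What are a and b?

SD(D) = a·SD(R) (a > 0), so a = 16.34/8.6 = 1.9.
mean of D = a·mean of R + b, so b = 152.24 − 1.9·69.6 = 20.

a = 1.9, b = 20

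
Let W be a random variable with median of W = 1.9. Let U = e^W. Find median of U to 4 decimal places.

e^W is monotone on this domain, so median of U = exp(1.9) ≈ 6.6859.

median of U = 6.6859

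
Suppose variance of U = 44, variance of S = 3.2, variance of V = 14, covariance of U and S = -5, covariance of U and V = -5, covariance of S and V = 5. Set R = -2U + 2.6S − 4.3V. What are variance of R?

variance of R = a²·variance of U + b²·variance of S + c²·variance of V + 2ab·covariance of U and S + 2ac·covariance of U and V + 2bc·covariance of S and V, with a = -2, b = 2.6, c = -4.3.
= 176 + 21.632 + 258.86 + 52 + (-86) + (-111.8)
= 310.692.

variance of R = 310.692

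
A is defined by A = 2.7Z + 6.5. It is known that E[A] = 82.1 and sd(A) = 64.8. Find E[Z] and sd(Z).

From A = 2.7Z + 6.5: E[A] = a·E[Z] + b, so E[Z] = (E[A] − b)/a = (82.1 − 6.5)/2.7 = 28.
sd(A) = |a|·sd(Z), so sd(Z) = 64.8/|2.7| = 24.

E[Z] = 28, sd(Z) = 24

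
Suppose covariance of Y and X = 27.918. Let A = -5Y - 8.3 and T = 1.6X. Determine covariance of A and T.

covariance of A and T = -223.344

covariance of A and T = a·c·covariance of Y and X = (-5)·1.6·27.918 = -223.344. Additive constants drop out.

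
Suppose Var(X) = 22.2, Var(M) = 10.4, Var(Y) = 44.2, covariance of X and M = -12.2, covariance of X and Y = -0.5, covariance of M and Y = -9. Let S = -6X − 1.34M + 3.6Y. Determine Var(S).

Var(S) = a²·Var(X) + b²·Var(M) + c²·Var(Y) + 2ab·covariance of X and M + 2ac·covariance of X and Y + 2bc·covariance of M and Y, with a = -6, b = -1.34, c = 3.6.
= 799.2 + 18.67424 + 572.832 + (-196.176) + 21.6 + 86.832
= 1302.96224.

Var(S) = 1302.96224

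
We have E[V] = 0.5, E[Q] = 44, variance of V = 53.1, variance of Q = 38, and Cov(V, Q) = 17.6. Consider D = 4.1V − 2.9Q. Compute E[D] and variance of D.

E[D] = -125.55, variance of D = 793.663

E[D] = 4.1·E[V] + (-2.9)·E[Q] = 4.1·0.5 + (-2.9)·44 = -125.55.
variance of D = a²·variance of V + b²·variance of Q + 2ab·Cov(V, Q) with a = 4.1, b = -2.9.
= 4.1²·53.1 + (-2.9)²·38 + 2·4.1·(-2.9)·17.6
= 892.611 + 319.58 + (-418.528) = 793.663.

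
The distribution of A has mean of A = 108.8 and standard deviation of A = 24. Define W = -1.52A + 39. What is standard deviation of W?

W = -1.52A + 39 is linear with a = -1.52, b = 39.
standard deviation of W = |a|·standard deviation of A = |-1.52|·24 = 36.48.

standard deviation of W = 36.48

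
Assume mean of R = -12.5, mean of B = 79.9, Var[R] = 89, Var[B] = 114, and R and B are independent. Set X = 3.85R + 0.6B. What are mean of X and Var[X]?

mean of X = 3.85·mean of R + 0.6·mean of B = 3.85·(-12.5) + 0.6·79.9 = -0.185.
Var[X] = a²·Var[R] + b²·Var[B] + 2ab·covariance of R and B with a = 3.85, b = 0.6.
Independence gives covariance of R and B = 0.
= 3.85²·89 + 0.6²·114 + 2·3.85·0.6·0
= 1319.2025 + 41.04 + 0 = 1360.2425.

mean of X = -0.185, Var[X] = 1360.2425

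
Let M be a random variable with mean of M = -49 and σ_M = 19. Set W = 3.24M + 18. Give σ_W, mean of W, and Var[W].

W = 3.24M + 18 is linear with a = 3.24, b = 18.
σ_W = |a|·σ_M = |3.24|·19 = 61.56.
mean of W = a·mean of M + b = 3.24·(-49) + 18 = -140.76.
Var[M] = 19² = 361.
Var[W] = a²·Var[M] = 3.24²·361 = 3789.6336 (the additive constant 18 does not affect variance).

σ_W = 61.56, mean of W = -140.76, Var[W] = 3789.6336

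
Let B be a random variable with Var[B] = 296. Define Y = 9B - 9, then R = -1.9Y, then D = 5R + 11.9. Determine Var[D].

Var[D] = 2163834

Var[Y] = 9²·296 = 23976.
Var[R] = (-1.9)²·23976 = 86553.36.
Var[D] = 5²·86553.36 = 2163834.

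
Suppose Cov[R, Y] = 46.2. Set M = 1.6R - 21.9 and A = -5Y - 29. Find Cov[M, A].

Cov[M, A] = -369.6

Cov[M, A] = a·c·Cov[R, Y] = 1.6·(-5)·46.2 = -369.6. Additive constants drop out.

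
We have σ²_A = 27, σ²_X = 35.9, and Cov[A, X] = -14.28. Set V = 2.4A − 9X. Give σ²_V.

σ²_V = a²·σ²_A + b²·σ²_X + 2ab·Cov[A, X] with a = 2.4, b = -9.
= 2.4²·27 + (-9)²·35.9 + 2·2.4·(-9)·(-14.28)
= 155.52 + 2907.9 + 616.896 = 3680.316.

σ²_V = 3680.316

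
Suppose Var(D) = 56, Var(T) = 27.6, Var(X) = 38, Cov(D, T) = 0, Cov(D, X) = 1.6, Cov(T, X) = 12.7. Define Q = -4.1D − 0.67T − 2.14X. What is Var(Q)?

Var(Q) = 1192.26976

Var(Q) = a²·Var(D) + b²·Var(T) + c²·Var(X) + 2ab·Cov(D, T) + 2ac·Cov(D, X) + 2bc·Cov(T, X), with a = -4.1, b = -0.67, c = -2.14.
= 941.36 + 12.38964 + 174.0248 + 0 + 28.0768 + 36.41852
= 1192.26976.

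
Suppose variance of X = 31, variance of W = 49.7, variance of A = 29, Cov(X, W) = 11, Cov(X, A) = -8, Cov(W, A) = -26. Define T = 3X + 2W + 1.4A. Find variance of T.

variance of T = 453.84

variance of T = a²·variance of X + b²·variance of W + c²·variance of A + 2ab·Cov(X, W) + 2ac·Cov(X, A) + 2bc·Cov(W, A), with a = 3, b = 2, c = 1.4.
= 279 + 198.8 + 56.84 + 132 + (-67.2) + (-145.6)
= 453.84.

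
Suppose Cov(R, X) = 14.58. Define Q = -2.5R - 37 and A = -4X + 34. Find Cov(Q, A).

Cov(Q, A) = 145.8

Cov(Q, A) = a·c·Cov(R, X) = (-2.5)·(-4)·14.58 = 145.8. Additive constants drop out.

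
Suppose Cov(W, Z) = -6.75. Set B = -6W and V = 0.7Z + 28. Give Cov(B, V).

Cov(B, V) = 28.35

Cov(B, V) = a·c·Cov(W, Z) = (-6)·0.7·(-6.75) = 28.35. Additive constants drop out.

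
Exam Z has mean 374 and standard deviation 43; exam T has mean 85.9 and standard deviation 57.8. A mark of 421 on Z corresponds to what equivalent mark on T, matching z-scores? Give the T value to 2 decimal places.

T = 149.08

z = (421 − 374)/43 ≈ 1.093.
T = 85.9 + z·57.8 = 85.9 + (421 − 374)·57.8/43 ≈ 149.08.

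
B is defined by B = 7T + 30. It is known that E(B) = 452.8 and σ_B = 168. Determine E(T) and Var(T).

From B = 7T + 30: E(B) = a·E(T) + b, so E(T) = (E(B) − b)/a = (452.8 − 30)/7 = 60.4.
Var(B) = 168² = 28224.
Var(B) = a²·Var(T), so Var(T) = 28224/7² = 576.

E(T) = 60.4, Var(T) = 576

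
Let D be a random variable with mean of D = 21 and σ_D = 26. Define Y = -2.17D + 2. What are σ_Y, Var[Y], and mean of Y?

Y = -2.17D + 2 is linear with a = -2.17, b = 2.
σ_Y = |a|·σ_D = |-2.17|·26 = 56.42.
Var[D] = 26² = 676.
Var[Y] = a²·Var[D] = (-2.17)²·676 = 3183.2164 (the additive constant 2 does not affect variance).
mean of Y = a·mean of D + b = (-2.17)·21 + 2 = -43.57.

σ_Y = 56.42, Var[Y] = 3183.2164, mean of Y = -43.57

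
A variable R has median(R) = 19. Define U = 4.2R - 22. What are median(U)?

A linear map preserves order up to sign, so median(U) = a·median(R) + b = 4.2·19 + (-22) = 57.8.

median(U) = 57.8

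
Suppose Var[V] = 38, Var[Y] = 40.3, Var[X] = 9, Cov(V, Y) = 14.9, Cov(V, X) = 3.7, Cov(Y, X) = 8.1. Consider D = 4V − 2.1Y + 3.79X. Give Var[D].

Var[D] = a²·Var[V] + b²·Var[Y] + c²·Var[X] + 2ab·Cov(V, Y) + 2ac·Cov(V, X) + 2bc·Cov(Y, X), with a = 4, b = -2.1, c = 3.79.
= 608 + 177.723 + 129.2769 + (-250.32) + 112.184 + (-128.9358)
= 647.9281.

Var[D] = 647.9281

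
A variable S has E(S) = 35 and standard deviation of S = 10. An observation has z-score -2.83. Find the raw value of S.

S = E(S) + z·standard deviation of S = 35 + (-2.83)·10 = 6.7.

S = 6.7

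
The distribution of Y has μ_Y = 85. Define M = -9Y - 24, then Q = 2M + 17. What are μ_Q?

μ_M = (-9)·85 + (-24) = -789.
μ_Q = 2·(-789) + 17 = -1561.

μ_Q = -1561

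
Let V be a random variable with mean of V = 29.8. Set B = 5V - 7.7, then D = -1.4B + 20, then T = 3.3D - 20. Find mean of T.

mean of B = 5·29.8 + (-7.7) = 141.3.
mean of D = (-1.4)·141.3 + 20 = -177.82.
mean of T = 3.3·(-177.82) + (-20) = -606.806.

mean of T = -606.806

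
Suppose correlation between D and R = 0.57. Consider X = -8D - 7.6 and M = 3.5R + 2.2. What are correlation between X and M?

Linear rescalings preserve |correlation|; the slopes -8 and 3.5 have opposite signs, so the correlation flips sign: correlation between X and M = −correlation between D and R = -0.57.

correlation between X and M = -0.57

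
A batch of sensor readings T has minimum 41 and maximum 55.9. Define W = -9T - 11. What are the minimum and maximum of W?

a = -9 < 0, so order reverses: min(W) = a·max(T)+b = (-9)·55.9 + (-11) = -514.1; max(W) = a·min(T)+b = (-9)·41 + (-11) = -380.

min(W) = -514.1, max(W) = -380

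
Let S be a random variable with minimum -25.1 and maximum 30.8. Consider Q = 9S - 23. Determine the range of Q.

Range(Q) = 503.1

Range of S = 30.8 − (-25.1) = 55.9.
Range(Q) = |a|·Range(S) = |9|·55.9 = 503.1.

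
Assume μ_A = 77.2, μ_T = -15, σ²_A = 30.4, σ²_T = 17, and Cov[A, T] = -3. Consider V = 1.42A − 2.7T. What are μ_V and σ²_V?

μ_V = 150.124, σ²_V = 208.23256

μ_V = 1.42·μ_A + (-2.7)·μ_T = 1.42·77.2 + (-2.7)·(-15) = 150.124.
σ²_V = a²·σ²_A + b²·σ²_T + 2ab·Cov[A, T] with a = 1.42, b = -2.7.
= 1.42²·30.4 + (-2.7)²·17 + 2·1.42·(-2.7)·(-3)
= 61.29856 + 123.93 + 23.004 = 208.23256.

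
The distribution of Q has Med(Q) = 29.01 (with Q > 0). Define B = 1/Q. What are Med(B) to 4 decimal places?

Med(B) = 0.0345

1/Q is monotone on this domain, so Med(B) = 1/(29.01) ≈ 0.0345.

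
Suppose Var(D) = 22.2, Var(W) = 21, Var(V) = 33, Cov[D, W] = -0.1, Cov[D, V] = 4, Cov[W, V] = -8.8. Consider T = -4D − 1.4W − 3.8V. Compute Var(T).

Var(T) = a²·Var(D) + b²·Var(W) + c²·Var(V) + 2ab·Cov[D, W] + 2ac·Cov[D, V] + 2bc·Cov[W, V], with a = -4, b = -1.4, c = -3.8.
= 355.2 + 41.16 + 476.52 + (-1.12) + 121.6 + (-93.632)
= 899.728.

Var(T) = 899.728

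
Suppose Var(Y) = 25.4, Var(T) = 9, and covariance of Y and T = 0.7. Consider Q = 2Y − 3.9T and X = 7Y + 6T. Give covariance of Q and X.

By bilinearity, covariance of Q and X = ac·Var(Y) + bd·Var(T) + (ad+bc)·covariance of Y and T, with a=2, b=-3.9, c=7, d=6.
ac·Var(Y) = 2·7·25.4 = 355.6
bd·Var(T) = (-3.9)·6·9 = -210.6
(ad+bc)·covariance of Y and T = (-15.3)·0.7 = -10.71
covariance of Q and X = 355.6 + (-210.6) + (-10.71) = 134.29.

covariance of Q and X = 134.29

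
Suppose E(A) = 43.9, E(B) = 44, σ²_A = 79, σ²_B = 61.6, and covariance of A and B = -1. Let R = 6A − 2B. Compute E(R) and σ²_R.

E(R) = 6·E(A) + (-2)·E(B) = 6·43.9 + (-2)·44 = 175.4.
σ²_R = a²·σ²_A + b²·σ²_B + 2ab·covariance of A and B with a = 6, b = -2.
= 6²·79 + (-2)²·61.6 + 2·6·(-2)·(-1)
= 2844 + 246.4 + 24 = 3114.4.

E(R) = 175.4, σ²_R = 3114.4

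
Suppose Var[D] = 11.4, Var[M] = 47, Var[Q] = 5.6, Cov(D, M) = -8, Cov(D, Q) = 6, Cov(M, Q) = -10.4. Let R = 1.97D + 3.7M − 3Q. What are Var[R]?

Var[R] = a²·Var[D] + b²·Var[M] + c²·Var[Q] + 2ab·Cov(D, M) + 2ac·Cov(D, Q) + 2bc·Cov(M, Q), with a = 1.97, b = 3.7, c = -3.
= 44.24226 + 643.43 + 50.4 + (-116.624) + (-70.92) + 230.88
= 781.40826.

Var[R] = 781.40826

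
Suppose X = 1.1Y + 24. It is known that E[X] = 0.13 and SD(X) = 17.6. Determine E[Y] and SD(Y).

E[Y] = -21.7, SD(Y) = 16

From X = 1.1Y + 24: E[X] = a·E[Y] + b, so E[Y] = (E[X] − b)/a = (0.13 − 24)/1.1 = -21.7.
SD(X) = |a|·SD(Y), so SD(Y) = 17.6/|1.1| = 16.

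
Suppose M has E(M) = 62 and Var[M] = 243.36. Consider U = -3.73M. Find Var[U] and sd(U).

Var[U] = 3385.843344, sd(U) = 58.188

U = -3.73M is linear with a = -3.73, b = 0.
Var[U] = a²·Var[M] = (-3.73)²·243.36 = 3385.843344.
sd(M) = √243.36 = 15.6.
sd(U) = |a|·sd(M) = |-3.73|·15.6 = 58.188.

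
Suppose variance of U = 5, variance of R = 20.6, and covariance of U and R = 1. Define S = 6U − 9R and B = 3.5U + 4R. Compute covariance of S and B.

By bilinearity, covariance of S and B = ac·variance of U + bd·variance of R + (ad+bc)·covariance of U and R, with a=6, b=-9, c=3.5, d=4.
ac·variance of U = 6·3.5·5 = 105
bd·variance of R = (-9)·4·20.6 = -741.6
(ad+bc)·covariance of U and R = (-7.5)·1 = -7.5
covariance of S and B = 105 + (-741.6) + (-7.5) = -644.1.

covariance of S and B = -644.1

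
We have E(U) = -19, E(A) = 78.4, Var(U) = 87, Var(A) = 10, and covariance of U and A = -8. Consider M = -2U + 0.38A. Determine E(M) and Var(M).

E(M) = 67.792, Var(M) = 361.604

E(M) = (-2)·E(U) + 0.38·E(A) = (-2)·(-19) + 0.38·78.4 = 67.792.
Var(M) = a²·Var(U) + b²·Var(A) + 2ab·covariance of U and A with a = -2, b = 0.38.
= (-2)²·87 + 0.38²·10 + 2·(-2)·0.38·(-8)
= 348 + 1.444 + 12.16 = 361.604.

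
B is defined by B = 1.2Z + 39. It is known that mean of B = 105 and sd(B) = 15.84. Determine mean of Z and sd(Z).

From B = 1.2Z + 39: mean of B = a·mean of Z + b, so mean of Z = (mean of B − b)/a = (105 − 39)/1.2 = 55.
sd(B) = |a|·sd(Z), so sd(Z) = 15.84/|1.2| = 13.2.

mean of Z = 55, sd(Z) = 13.2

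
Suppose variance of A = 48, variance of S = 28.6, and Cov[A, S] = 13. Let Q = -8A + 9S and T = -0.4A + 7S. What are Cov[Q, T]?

Cov[Q, T] = 1180.6

By bilinearity, Cov[Q, T] = ac·variance of A + bd·variance of S + (ad+bc)·Cov[A, S], with a=-8, b=9, c=-0.4, d=7.
ac·variance of A = (-8)·(-0.4)·48 = 153.6
bd·variance of S = 9·7·28.6 = 1801.8
(ad+bc)·Cov[A, S] = (-59.6)·13 = -774.8
Cov[Q, T] = 153.6 + 1801.8 + (-774.8) = 1180.6.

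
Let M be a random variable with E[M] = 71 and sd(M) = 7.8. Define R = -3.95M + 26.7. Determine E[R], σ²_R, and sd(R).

E[R] = -253.75, σ²_R = 949.2561, sd(R) = 30.81

R = -3.95M + 26.7 is linear with a = -3.95, b = 26.7.
E[R] = a·E[M] + b = (-3.95)·71 + 26.7 = -253.75.
σ²_M = 7.8² = 60.84.
σ²_R = a²·σ²_M = (-3.95)²·60.84 = 949.2561 (the additive constant 26.7 does not affect variance).
sd(R) = |a|·sd(M) = |-3.95|·7.8 = 30.81.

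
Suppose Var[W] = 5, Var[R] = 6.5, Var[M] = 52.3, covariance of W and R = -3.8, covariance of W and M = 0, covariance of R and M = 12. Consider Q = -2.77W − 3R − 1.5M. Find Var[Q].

Var[Q] = 259.3835

Var[Q] = a²·Var[W] + b²·Var[R] + c²·Var[M] + 2ab·covariance of W and R + 2ac·covariance of W and M + 2bc·covariance of R and M, with a = -2.77, b = -3, c = -1.5.
= 38.3645 + 58.5 + 117.675 + (-63.156) + 0 + 108
= 259.3835.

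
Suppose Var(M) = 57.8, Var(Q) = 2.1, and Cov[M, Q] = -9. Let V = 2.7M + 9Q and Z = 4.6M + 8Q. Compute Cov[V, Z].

By bilinearity, Cov[V, Z] = ac·Var(M) + bd·Var(Q) + (ad+bc)·Cov[M, Q], with a=2.7, b=9, c=4.6, d=8.
ac·Var(M) = 2.7·4.6·57.8 = 717.876
bd·Var(Q) = 9·8·2.1 = 151.2
(ad+bc)·Cov[M, Q] = (63)·(-9) = -567
Cov[V, Z] = 717.876 + 151.2 + (-567) = 302.076.

Cov[V, Z] = 302.076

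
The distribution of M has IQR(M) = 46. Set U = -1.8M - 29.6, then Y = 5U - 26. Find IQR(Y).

IQR(U) = |-1.8|·46 = 82.8.
IQR(Y) = |5|·82.8 = 414.

IQR(Y) = 414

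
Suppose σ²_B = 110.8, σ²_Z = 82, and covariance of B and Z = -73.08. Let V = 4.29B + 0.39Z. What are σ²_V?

σ²_V = 1807.106184

σ²_V = a²·σ²_B + b²·σ²_Z + 2ab·covariance of B and Z with a = 4.29, b = 0.39.
= 4.29²·110.8 + 0.39²·82 + 2·4.29·0.39·(-73.08)
= 2039.17428 + 12.4722 + (-244.540296) = 1807.106184.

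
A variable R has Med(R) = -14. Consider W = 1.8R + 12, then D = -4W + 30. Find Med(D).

Med(W) = 1.8·(-14) + 12 = -13.2.
Med(D) = (-4)·(-13.2) + 30 = 82.8.

Med(D) = 82.8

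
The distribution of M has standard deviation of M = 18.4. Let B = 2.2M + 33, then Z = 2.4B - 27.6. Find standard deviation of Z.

standard deviation of Z = 97.152

standard deviation of B = |2.2|·18.4 = 40.48.
standard deviation of Z = |2.4|·40.48 = 97.152.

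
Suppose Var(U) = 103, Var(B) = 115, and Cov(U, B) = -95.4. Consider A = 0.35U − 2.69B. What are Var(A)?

Var(A) = a²·Var(U) + b²·Var(B) + 2ab·Cov(U, B) with a = 0.35, b = -2.69.
= 0.35²·103 + (-2.69)²·115 + 2·0.35·(-2.69)·(-95.4)
= 12.6175 + 832.1515 + 179.6382 = 1024.4072.

Var(A) = 1024.4072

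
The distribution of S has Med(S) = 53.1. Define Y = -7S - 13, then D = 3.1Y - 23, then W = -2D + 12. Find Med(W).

Med(W) = 2443.14

Med(Y) = (-7)·53.1 + (-13) = -384.7.
Med(D) = 3.1·(-384.7) + (-23) = -1215.57.
Med(W) = (-2)·(-1215.57) + 12 = 2443.14.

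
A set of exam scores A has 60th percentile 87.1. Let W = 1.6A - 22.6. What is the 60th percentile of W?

Since a = 1.6 > 0 the transformation is increasing, so the 60th percentile of W = a·(P_{60} of A) + b = 1.6·87.1 + (-22.6) = 116.76.

60th percentile of W = 116.76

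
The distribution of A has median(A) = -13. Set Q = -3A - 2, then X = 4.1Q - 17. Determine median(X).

median(X) = 134.7

median(Q) = (-3)·(-13) + (-2) = 37.
median(X) = 4.1·37 + (-17) = 134.7.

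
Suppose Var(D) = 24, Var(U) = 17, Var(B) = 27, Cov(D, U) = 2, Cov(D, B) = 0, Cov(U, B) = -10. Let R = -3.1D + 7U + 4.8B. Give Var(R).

Var(R) = 926.92

Var(R) = a²·Var(D) + b²·Var(U) + c²·Var(B) + 2ab·Cov(D, U) + 2ac·Cov(D, B) + 2bc·Cov(U, B), with a = -3.1, b = 7, c = 4.8.
= 230.64 + 833 + 622.08 + (-86.8) + 0 + (-672)
= 926.92.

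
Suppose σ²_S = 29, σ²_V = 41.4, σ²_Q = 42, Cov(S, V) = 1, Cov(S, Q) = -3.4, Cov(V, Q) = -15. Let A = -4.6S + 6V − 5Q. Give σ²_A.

σ²_A = a²·σ²_S + b²·σ²_V + c²·σ²_Q + 2ab·Cov(S, V) + 2ac·Cov(S, Q) + 2bc·Cov(V, Q), with a = -4.6, b = 6, c = -5.
= 613.64 + 1490.4 + 1050 + (-55.2) + (-156.4) + 900
= 3842.44.

σ²_A = 3842.44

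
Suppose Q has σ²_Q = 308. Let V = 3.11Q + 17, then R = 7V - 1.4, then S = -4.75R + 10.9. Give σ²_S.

σ²_V = 3.11²·308 = 2979.0068.
σ²_R = 7²·2979.0068 = 145971.3332.
σ²_S = (-4.75)²·145971.3332 = 3293478.205325.

σ²_S = 3293478.205325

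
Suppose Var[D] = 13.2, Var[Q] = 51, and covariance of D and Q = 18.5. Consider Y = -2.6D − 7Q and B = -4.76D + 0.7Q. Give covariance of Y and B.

By bilinearity, covariance of Y and B = ac·Var[D] + bd·Var[Q] + (ad+bc)·covariance of D and Q, with a=-2.6, b=-7, c=-4.76, d=0.7.
ac·Var[D] = (-2.6)·(-4.76)·13.2 = 163.3632
bd·Var[Q] = (-7)·0.7·51 = -249.9
(ad+bc)·covariance of D and Q = (31.5)·18.5 = 582.75
covariance of Y and B = 163.3632 + (-249.9) + 582.75 = 496.2132.

covariance of Y and B = 496.2132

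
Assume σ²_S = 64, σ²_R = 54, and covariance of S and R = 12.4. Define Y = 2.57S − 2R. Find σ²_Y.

σ²_Y = 511.2416

σ²_Y = a²·σ²_S + b²·σ²_R + 2ab·covariance of S and R with a = 2.57, b = -2.
= 2.57²·64 + (-2)²·54 + 2·2.57·(-2)·12.4
= 422.7136 + 216 + (-127.472) = 511.2416.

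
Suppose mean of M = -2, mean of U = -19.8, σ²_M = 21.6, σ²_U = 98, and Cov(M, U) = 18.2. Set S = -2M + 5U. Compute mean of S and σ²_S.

mean of S = (-2)·mean of M + 5·mean of U = (-2)·(-2) + 5·(-19.8) = -95.
σ²_S = a²·σ²_M + b²·σ²_U + 2ab·Cov(M, U) with a = -2, b = 5.
= (-2)²·21.6 + 5²·98 + 2·(-2)·5·18.2
= 86.4 + 2450 + (-364) = 2172.4.

mean of S = -95, σ²_S = 2172.4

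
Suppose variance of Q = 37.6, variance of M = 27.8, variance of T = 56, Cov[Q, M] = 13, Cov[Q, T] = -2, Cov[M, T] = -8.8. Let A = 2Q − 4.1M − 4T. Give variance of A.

variance of A = 1043.878

variance of A = a²·variance of Q + b²·variance of M + c²·variance of T + 2ab·Cov[Q, M] + 2ac·Cov[Q, T] + 2bc·Cov[M, T], with a = 2, b = -4.1, c = -4.
= 150.4 + 467.318 + 896 + (-213.2) + 32 + (-288.64)
= 1043.878.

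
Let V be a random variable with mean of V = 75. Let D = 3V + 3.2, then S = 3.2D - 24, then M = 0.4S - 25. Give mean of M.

mean of D = 3·75 + 3.2 = 228.2.
mean of S = 3.2·228.2 + (-24) = 706.24.
mean of M = 0.4·706.24 + (-25) = 257.496.

mean of M = 257.496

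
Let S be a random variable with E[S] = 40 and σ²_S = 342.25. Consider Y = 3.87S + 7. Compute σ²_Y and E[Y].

Y = 3.87S + 7 is linear with a = 3.87, b = 7.
σ²_Y = a²·σ²_S = 3.87²·342.25 = 5125.844025 (the additive constant 7 does not affect variance).
E[Y] = a·E[S] + b = 3.87·40 + 7 = 161.8.

σ²_Y = 5125.844025, E[Y] = 161.8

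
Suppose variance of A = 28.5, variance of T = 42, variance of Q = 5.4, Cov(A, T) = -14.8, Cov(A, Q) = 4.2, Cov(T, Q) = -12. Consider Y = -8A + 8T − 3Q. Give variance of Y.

variance of Y = 7232.6

variance of Y = a²·variance of A + b²·variance of T + c²·variance of Q + 2ab·Cov(A, T) + 2ac·Cov(A, Q) + 2bc·Cov(T, Q), with a = -8, b = 8, c = -3.
= 1824 + 2688 + 48.6 + 1894.4 + 201.6 + 576
= 7232.6.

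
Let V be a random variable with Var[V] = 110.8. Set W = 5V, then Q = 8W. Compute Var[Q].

Var[Q] = 177280

Var[W] = 5²·110.8 = 2770.
Var[Q] = 8²·2770 = 177280.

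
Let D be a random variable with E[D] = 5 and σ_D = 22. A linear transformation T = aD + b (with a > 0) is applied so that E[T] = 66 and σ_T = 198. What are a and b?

σ_T = a·σ_D (a > 0), so a = 198/22 = 9.
E[T] = a·E[D] + b, so b = 66 − 9·5 = 21.

a = 9, b = 21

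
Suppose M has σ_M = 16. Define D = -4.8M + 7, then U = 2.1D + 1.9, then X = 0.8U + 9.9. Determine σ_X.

σ_X = 129.024

σ_D = |-4.8|·16 = 76.8.
σ_U = |2.1|·76.8 = 161.28.
σ_X = |0.8|·161.28 = 129.024.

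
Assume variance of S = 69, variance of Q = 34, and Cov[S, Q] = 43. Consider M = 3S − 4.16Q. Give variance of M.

variance of M = 136.1104

variance of M = a²·variance of S + b²·variance of Q + 2ab·Cov[S, Q] with a = 3, b = -4.16.
= 3²·69 + (-4.16)²·34 + 2·3·(-4.16)·43
= 621 + 588.3904 + (-1073.28) = 136.1104.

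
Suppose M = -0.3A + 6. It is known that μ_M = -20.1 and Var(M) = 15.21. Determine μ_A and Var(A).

From M = -0.3A + 6: μ_M = a·μ_A + b, so μ_A = (μ_M − b)/a = (-20.1 − 6)/(-0.3) = 87.
Var(M) = a²·Var(A), so Var(A) = 15.21/(-0.3)² = 169.

μ_A = 87, Var(A) = 169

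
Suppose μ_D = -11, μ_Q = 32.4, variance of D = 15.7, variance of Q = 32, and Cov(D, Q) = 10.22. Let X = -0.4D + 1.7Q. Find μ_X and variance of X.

μ_X = 59.48, variance of X = 81.0928

μ_X = (-0.4)·μ_D + 1.7·μ_Q = (-0.4)·(-11) + 1.7·32.4 = 59.48.
variance of X = a²·variance of D + b²·variance of Q + 2ab·Cov(D, Q) with a = -0.4, b = 1.7.
= (-0.4)²·15.7 + 1.7²·32 + 2·(-0.4)·1.7·10.22
= 2.512 + 92.48 + (-13.8992) = 81.0928.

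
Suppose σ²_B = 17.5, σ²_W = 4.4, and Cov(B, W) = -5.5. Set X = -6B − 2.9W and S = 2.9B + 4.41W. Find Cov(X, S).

By bilinearity, Cov(X, S) = ac·σ²_B + bd·σ²_W + (ad+bc)·Cov(B, W), with a=-6, b=-2.9, c=2.9, d=4.41.
ac·σ²_B = (-6)·2.9·17.5 = -304.5
bd·σ²_W = (-2.9)·4.41·4.4 = -56.2716
(ad+bc)·Cov(B, W) = (-34.87)·(-5.5) = 191.785
Cov(X, S) = -304.5 + (-56.2716) + 191.785 = -168.9866.

Cov(X, S) = -168.9866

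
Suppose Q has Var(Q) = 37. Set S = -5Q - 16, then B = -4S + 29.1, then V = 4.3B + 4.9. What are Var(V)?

Var(V) = 273652

Var(S) = (-5)²·37 = 925.
Var(B) = (-4)²·925 = 14800.
Var(V) = 4.3²·14800 = 273652.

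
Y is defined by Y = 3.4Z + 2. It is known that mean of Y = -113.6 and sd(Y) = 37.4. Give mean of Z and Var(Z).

From Y = 3.4Z + 2: mean of Y = a·mean of Z + b, so mean of Z = (mean of Y − b)/a = (-113.6 − 2)/3.4 = -34.
Var(Y) = 37.4² = 1398.76.
Var(Y) = a²·Var(Z), so Var(Z) = 1398.76/3.4² = 121.

mean of Z = -34, Var(Z) = 121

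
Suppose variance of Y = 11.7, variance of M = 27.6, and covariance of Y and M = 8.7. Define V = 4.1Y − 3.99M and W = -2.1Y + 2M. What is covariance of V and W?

By bilinearity, covariance of V and W = ac·variance of Y + bd·variance of M + (ad+bc)·covariance of Y and M, with a=4.1, b=-3.99, c=-2.1, d=2.
ac·variance of Y = 4.1·(-2.1)·11.7 = -100.737
bd·variance of M = (-3.99)·2·27.6 = -220.248
(ad+bc)·covariance of Y and M = (16.579)·8.7 = 144.2373
covariance of V and W = -100.737 + (-220.248) + 144.2373 = -176.7477.

covariance of V and W = -176.7477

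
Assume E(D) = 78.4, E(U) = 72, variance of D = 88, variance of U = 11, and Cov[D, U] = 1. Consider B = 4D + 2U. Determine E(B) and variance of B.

E(B) = 4·E(D) + 2·E(U) = 4·78.4 + 2·72 = 457.6.
variance of B = a²·variance of D + b²·variance of U + 2ab·Cov[D, U] with a = 4, b = 2.
= 4²·88 + 2²·11 + 2·4·2·1
= 1408 + 44 + 16 = 1468.

E(B) = 457.6, variance of B = 1468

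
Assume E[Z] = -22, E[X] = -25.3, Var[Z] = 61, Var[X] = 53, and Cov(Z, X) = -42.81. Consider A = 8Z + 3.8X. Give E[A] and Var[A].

E[A] = 8·E[Z] + 3.8·E[X] = 8·(-22) + 3.8·(-25.3) = -272.14.
Var[A] = a²·Var[Z] + b²·Var[X] + 2ab·Cov(Z, X) with a = 8, b = 3.8.
= 8²·61 + 3.8²·53 + 2·8·3.8·(-42.81)
= 3904 + 765.32 + (-2602.848) = 2066.472.

E[A] = -272.14, Var[A] = 2066.472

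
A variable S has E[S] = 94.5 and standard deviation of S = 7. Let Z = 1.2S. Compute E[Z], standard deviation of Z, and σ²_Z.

Z = 1.2S is linear with a = 1.2, b = 0.
E[Z] = a·E[S] + b = 1.2·94.5 = 113.4.
standard deviation of Z = |a|·standard deviation of S = |1.2|·7 = 8.4.
σ²_S = 7² = 49.
σ²_Z = a²·σ²_S = 1.2²·49 = 70.56.

E[Z] = 113.4, standard deviation of Z = 8.4, σ²_Z = 70.56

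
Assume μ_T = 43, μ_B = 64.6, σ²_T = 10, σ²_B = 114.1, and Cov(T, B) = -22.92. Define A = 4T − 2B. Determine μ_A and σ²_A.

μ_A = 42.8, σ²_A = 983.12

μ_A = 4·μ_T + (-2)·μ_B = 4·43 + (-2)·64.6 = 42.8.
σ²_A = a²·σ²_T + b²·σ²_B + 2ab·Cov(T, B) with a = 4, b = -2.
= 4²·10 + (-2)²·114.1 + 2·4·(-2)·(-22.92)
= 160 + 456.4 + 366.72 = 983.12.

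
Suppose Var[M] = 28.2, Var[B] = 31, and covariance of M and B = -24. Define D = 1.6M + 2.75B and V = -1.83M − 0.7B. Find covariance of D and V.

By bilinearity, covariance of D and V = ac·Var[M] + bd·Var[B] + (ad+bc)·covariance of M and B, with a=1.6, b=2.75, c=-1.83, d=-0.7.
ac·Var[M] = 1.6·(-1.83)·28.2 = -82.5696
bd·Var[B] = 2.75·(-0.7)·31 = -59.675
(ad+bc)·covariance of M and B = (-6.1525)·(-24) = 147.66
covariance of D and V = -82.5696 + (-59.675) + 147.66 = 5.4154.

covariance of D and V = 5.4154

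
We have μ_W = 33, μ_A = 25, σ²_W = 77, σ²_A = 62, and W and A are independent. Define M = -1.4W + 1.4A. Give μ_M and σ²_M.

μ_M = -11.2, σ²_M = 272.44

μ_M = (-1.4)·μ_W + 1.4·μ_A = (-1.4)·33 + 1.4·25 = -11.2.
σ²_M = a²·σ²_W + b²·σ²_A + 2ab·Cov(W, A) with a = -1.4, b = 1.4.
Independence gives Cov(W, A) = 0.
= (-1.4)²·77 + 1.4²·62 + 2·(-1.4)·1.4·0
= 150.92 + 121.52 + 0 = 272.44.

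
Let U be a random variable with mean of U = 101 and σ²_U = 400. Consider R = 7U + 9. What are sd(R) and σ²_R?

sd(R) = 140, σ²_R = 19600

R = 7U + 9 is linear with a = 7, b = 9.
sd(U) = √400 = 20.
sd(R) = |a|·sd(U) = |7|·20 = 140.
σ²_R = a²·σ²_U = 7²·400 = 19600 (the additive constant 9 does not affect variance).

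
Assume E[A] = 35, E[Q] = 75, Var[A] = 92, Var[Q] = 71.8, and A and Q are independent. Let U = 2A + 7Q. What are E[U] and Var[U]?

E[U] = 595, Var[U] = 3886.2

E[U] = 2·E[A] + 7·E[Q] = 2·35 + 7·75 = 595.
Var[U] = a²·Var[A] + b²·Var[Q] + 2ab·Cov(A, Q) with a = 2, b = 7.
Independence gives Cov(A, Q) = 0.
= 2²·92 + 7²·71.8 + 2·2·7·0
= 368 + 3518.2 + 0 = 3886.2.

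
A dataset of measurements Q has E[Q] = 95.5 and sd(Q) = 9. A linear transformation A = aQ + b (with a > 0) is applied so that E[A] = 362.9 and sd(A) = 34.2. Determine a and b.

sd(A) = a·sd(Q) (a > 0), so a = 34.2/9 = 3.8.
E[A] = a·E[Q] + b, so b = 362.9 − 3.8·95.5 = 0.

a = 3.8, b = 0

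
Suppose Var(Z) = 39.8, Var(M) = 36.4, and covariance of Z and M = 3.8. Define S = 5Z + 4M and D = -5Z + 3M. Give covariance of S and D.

covariance of S and D = -577.2

By bilinearity, covariance of S and D = ac·Var(Z) + bd·Var(M) + (ad+bc)·covariance of Z and M, with a=5, b=4, c=-5, d=3.
ac·Var(Z) = 5·(-5)·39.8 = -995
bd·Var(M) = 4·3·36.4 = 436.8
(ad+bc)·covariance of Z and M = (-5)·3.8 = -19
covariance of S and D = -995 + 436.8 + (-19) = -577.2.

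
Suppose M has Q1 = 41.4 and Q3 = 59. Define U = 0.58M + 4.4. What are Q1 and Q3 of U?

a = 0.58 > 0: Q1(U) = a·Q1(M)+b = 28.412, Q3(U) = a·Q3(M)+b = 38.62.

Q1(U) = 28.412, Q3(U) = 38.62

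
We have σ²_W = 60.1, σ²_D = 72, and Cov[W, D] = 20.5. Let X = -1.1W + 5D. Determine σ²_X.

σ²_X = 1647.221

σ²_X = a²·σ²_W + b²·σ²_D + 2ab·Cov[W, D] with a = -1.1, b = 5.
= (-1.1)²·60.1 + 5²·72 + 2·(-1.1)·5·20.5
= 72.721 + 1800 + (-225.5) = 1647.221.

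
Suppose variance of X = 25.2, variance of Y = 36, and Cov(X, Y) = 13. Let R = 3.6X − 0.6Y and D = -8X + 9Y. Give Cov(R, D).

By bilinearity, Cov(R, D) = ac·variance of X + bd·variance of Y + (ad+bc)·Cov(X, Y), with a=3.6, b=-0.6, c=-8, d=9.
ac·variance of X = 3.6·(-8)·25.2 = -725.76
bd·variance of Y = (-0.6)·9·36 = -194.4
(ad+bc)·Cov(X, Y) = (37.2)·13 = 483.6
Cov(R, D) = -725.76 + (-194.4) + 483.6 = -436.56.

Cov(R, D) = -436.56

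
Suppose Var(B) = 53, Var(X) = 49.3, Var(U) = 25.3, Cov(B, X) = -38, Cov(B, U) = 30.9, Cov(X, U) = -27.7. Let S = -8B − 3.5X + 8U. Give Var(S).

Var(S) = 1083.125

Var(S) = a²·Var(B) + b²·Var(X) + c²·Var(U) + 2ab·Cov(B, X) + 2ac·Cov(B, U) + 2bc·Cov(X, U), with a = -8, b = -3.5, c = 8.
= 3392 + 603.925 + 1619.2 + (-2128) + (-3955.2) + 1551.2
= 1083.125.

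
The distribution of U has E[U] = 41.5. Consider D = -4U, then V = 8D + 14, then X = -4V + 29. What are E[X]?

E[D] = (-4)·41.5 = -166.
E[V] = 8·(-166) + 14 = -1314.
E[X] = (-4)·(-1314) + 29 = 5285.

E[X] = 5285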